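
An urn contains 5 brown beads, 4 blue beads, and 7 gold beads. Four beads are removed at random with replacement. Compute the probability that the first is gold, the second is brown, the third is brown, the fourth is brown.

875/65536

Multiply the conditional probability of each draw in order, with replacement (the composition resets each draw).
P = (7/16) · (5/16) · (5/16) · (5/16) = 875/65536 ≈ 0.0134.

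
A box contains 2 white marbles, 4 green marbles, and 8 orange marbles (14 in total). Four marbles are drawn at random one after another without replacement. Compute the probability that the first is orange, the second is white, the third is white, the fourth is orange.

Multiply the conditional probability of each draw in order, without replacement, so each draw removes one from its color and from the total.
P = (8/14) · (2/13) · (1/12) · (7/11) = 2/429 ≈ 0.0047.

2/429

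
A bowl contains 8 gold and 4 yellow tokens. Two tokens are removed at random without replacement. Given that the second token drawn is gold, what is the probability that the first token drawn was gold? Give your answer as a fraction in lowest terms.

P(first=gold and the second token drawn is gold) = (8/12)·(7/11) = 14/33.
P(the second token drawn is gold) = Σ over first color = 14/33 + 8/33 = 2/3.
By Bayes, P(first=gold | the second token drawn is gold) = 14/33 / 2/3 = 7/11 ≈ 0.6364.

7/11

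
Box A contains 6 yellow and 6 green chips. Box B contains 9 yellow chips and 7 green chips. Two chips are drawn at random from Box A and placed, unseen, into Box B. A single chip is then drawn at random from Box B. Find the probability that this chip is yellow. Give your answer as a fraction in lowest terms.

Condition on how many of the transferred chips are yellow (from Box A: 6 yellow of 12; then Box B has 18 total).
  0 yellow: C(6,0)C(6,2)/C(12,2) = 5/22; then P = 9/18
  1 yellow: C(6,1)C(6,1)/C(12,2) = 6/11; then P = 10/18
  2 yellow: C(6,2)C(6,0)/C(12,2) = 5/22; then P = 11/18
P(yellow from Box B) = 5/9 ≈ 0.5556.

5/9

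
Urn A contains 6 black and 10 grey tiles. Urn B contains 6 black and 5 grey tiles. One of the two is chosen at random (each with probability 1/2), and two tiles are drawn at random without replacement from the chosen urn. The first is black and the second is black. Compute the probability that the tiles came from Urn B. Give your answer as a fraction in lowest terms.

24/35

P(E | Urn A) = 1/8; P(E | Urn B) = 3/11.
P(E) = 1/2·1/8 + 1/2·3/11 = 35/176.
By Bayes' rule, P(Urn B | E) = 3/22 / 35/176 = 24/35 ≈ 0.6857.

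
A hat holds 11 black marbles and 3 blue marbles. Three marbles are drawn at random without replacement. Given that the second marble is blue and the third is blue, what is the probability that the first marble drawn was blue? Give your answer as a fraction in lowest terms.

1/12

P(first=blue and the second marble is blue and the third is blue) = (3/14)·(2/13)·(1/12) = 1/364.
P(E) = Σ over first color = 11/364 + 1/364 = 3/91.
By Bayes, P(first=blue | E) = 1/364 / 3/91 = 1/12 ≈ 0.0833.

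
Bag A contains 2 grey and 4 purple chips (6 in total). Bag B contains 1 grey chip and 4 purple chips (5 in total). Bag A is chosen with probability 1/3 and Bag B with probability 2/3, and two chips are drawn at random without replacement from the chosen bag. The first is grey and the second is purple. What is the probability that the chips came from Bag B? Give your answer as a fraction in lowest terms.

P(E | Bag A) = 4/15; P(E | Bag B) = 1/5.
P(E) = 1/3·4/15 + 2/3·1/5 = 2/9.
By Bayes' rule, P(Bag B | E) = 2/15 / 2/9 = 3/5 ≈ 0.6000.

3/5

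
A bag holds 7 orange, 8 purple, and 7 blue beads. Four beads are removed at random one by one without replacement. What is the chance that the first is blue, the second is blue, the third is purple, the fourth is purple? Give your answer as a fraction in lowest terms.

Multiply the conditional probability of each draw in order, without replacement, so each draw removes one from its color and from the total.
P = (7/22) · (6/21) · (8/20) · (7/19) = 14/1045 ≈ 0.0134.

14/1045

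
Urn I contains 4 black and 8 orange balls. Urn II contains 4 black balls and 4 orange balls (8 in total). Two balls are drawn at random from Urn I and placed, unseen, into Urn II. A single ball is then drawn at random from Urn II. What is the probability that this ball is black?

7/15

Condition on how many of the transferred balls are black (from Urn I: 4 black of 12; then Urn II has 10 total).
  0 black: C(4,0)C(8,2)/C(12,2) = 14/33; then P = 4/10
  1 black: C(4,1)C(8,1)/C(12,2) = 16/33; then P = 5/10
  2 black: C(4,2)C(8,0)/C(12,2) = 1/11; then P = 6/10
P(black from Urn II) = 7/15 ≈ 0.4667.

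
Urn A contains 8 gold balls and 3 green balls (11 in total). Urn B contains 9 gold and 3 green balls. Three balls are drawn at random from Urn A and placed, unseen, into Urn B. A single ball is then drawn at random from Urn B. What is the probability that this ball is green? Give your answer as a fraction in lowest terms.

Condition on how many of the transferred balls are green (from Urn A: 3 green of 11; then Urn B has 15 total).
  0 green: C(3,0)C(8,3)/C(11,3) = 56/165; then P = 3/15
  1 green: C(3,1)C(8,2)/C(11,3) = 28/55; then P = 4/15
  2 green: C(3,2)C(8,1)/C(11,3) = 8/55; then P = 5/15
  3 green: C(3,3)C(8,0)/C(11,3) = 1/165; then P = 6/15
P(green from Urn B) = 14/55 ≈ 0.2545.

14/55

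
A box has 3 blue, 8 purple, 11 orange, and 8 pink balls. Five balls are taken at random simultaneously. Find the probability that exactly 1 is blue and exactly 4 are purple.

Unordered draws without replacement: count favorable combinations over C(30,5).
Favorable = C(3,1) · C(8,4) · C(11,0) · C(8,0) = 210; total = C(30,5) = 142506.
P = 210/142506 = 5/3393 ≈ 0.0015.

5/3393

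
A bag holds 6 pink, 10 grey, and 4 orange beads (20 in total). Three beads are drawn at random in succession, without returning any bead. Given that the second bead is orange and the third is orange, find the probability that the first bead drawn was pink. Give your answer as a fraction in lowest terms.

P(first=pink and the second bead is orange and the third is orange) = (6/20)·(4/19)·(3/18) = 1/95.
P(E) = Σ over first color = 1/95 + 1/57 + 1/285 = 3/95.
By Bayes, P(first=pink | E) = 1/95 / 3/95 = 1/3 ≈ 0.3333.

1/3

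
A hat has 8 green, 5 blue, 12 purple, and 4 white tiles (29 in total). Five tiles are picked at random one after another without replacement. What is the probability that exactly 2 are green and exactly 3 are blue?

8/3393

Unordered draws without replacement: count favorable combinations over C(29,5).
Favorable = C(8,2) · C(5,3) · C(12,0) · C(4,0) = 280; total = C(29,5) = 118755.
P = 280/118755 = 8/3393 ≈ 0.0024.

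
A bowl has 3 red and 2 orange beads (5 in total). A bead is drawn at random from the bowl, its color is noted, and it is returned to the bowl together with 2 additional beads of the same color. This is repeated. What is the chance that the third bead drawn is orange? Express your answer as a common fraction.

2/5

Sum over the four possibilities for the first two draws (orange/not-orange each), tracking how the orange count and total change by +2 per draw.
P(third is orange) = 2/5 ≈ 0.4000. (In a Pólya urn every draw has the same marginal probability 2/5.)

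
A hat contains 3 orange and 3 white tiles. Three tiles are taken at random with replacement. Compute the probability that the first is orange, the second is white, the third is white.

Multiply the conditional probability of each draw in order, with replacement (the composition resets each draw).
P = (3/6) · (3/6) · (3/6) = 1/8 ≈ 0.1250.

1/8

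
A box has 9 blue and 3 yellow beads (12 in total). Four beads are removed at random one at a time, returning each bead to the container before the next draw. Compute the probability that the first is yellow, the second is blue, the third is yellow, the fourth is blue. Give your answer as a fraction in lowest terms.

Multiply the conditional probability of each draw in order, with replacement (the composition resets each draw).
P = (3/12) · (9/12) · (3/12) · (9/12) = 9/256 ≈ 0.0352.

9/256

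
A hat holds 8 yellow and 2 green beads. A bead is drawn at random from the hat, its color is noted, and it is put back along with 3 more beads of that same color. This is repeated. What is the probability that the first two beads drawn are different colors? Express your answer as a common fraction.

Either green then yellow, or yellow then green; after the first draw the total is 13.
P = (2/10)·(8/13) + (8/10)·(2/13) = 16/65 ≈ 0.2462.

16/65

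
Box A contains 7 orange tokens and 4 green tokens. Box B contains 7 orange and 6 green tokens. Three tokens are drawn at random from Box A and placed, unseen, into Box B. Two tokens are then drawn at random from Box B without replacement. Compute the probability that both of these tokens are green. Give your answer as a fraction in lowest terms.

401/2200

Condition on how many of the transferred tokens are green (from Box A: 4 green of 11; then Box B has 16 total).
  0 green: C(4,0)C(7,3)/C(11,3) = 7/33; then P = C(6,2)/C(16,2) = 1/8
  1 green: C(4,1)C(7,2)/C(11,3) = 28/55; then P = C(7,2)/C(16,2) = 7/40
  2 green: C(4,2)C(7,1)/C(11,3) = 14/55; then P = C(8,2)/C(16,2) = 7/30
  3 green: C(4,3)C(7,0)/C(11,3) = 4/165; then P = C(9,2)/C(16,2) = 3/10
P(both green) = 401/2200 ≈ 0.1823.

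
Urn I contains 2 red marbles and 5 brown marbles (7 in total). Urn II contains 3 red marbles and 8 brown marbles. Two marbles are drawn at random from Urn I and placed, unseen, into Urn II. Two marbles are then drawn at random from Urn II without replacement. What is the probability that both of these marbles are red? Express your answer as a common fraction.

50/819

Condition on how many of the transferred marbles are red (from Urn I: 2 red of 7; then Urn II has 13 total).
  0 red: C(2,0)C(5,2)/C(7,2) = 10/21; then P = C(3,2)/C(13,2) = 1/26
  1 red: C(2,1)C(5,1)/C(7,2) = 10/21; then P = C(4,2)/C(13,2) = 1/13
  2 red: C(2,2)C(5,0)/C(7,2) = 1/21; then P = C(5,2)/C(13,2) = 5/39
P(both red) = 50/819 ≈ 0.0611.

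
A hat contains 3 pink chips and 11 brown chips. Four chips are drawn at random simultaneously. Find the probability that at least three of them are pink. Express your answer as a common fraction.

Sum the hypergeometric tail for j = 3,…,3 pink chips.
Favorable = C(3,3)·C(11,1) = 11; total = C(14,4) = 1001.
P = 11/1001 = 1/91 ≈ 0.0110.

1/91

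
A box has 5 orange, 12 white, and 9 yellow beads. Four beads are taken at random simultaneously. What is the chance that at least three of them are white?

Sum the hypergeometric tail for j = 3,…,4 white beads.
Favorable = C(12,3)·C(14,1) + C(12,4)·C(14,0) = 3575; total = C(26,4) = 14950.
P = 3575/14950 = 11/46 ≈ 0.2391.

11/46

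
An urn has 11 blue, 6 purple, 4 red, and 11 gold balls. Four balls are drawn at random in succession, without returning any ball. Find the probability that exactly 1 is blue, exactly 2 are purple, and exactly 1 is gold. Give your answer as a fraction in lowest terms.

Unordered draws without replacement: count favorable combinations over C(32,4).
Favorable = C(11,1) · C(6,2) · C(4,0) · C(11,1) = 1815; total = C(32,4) = 35960.
P = 1815/35960 = 363/7192 ≈ 0.0505.

363/7192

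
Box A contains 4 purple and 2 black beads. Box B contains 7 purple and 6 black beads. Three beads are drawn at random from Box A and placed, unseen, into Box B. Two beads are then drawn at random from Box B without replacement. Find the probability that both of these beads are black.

53/300

Condition on how many of the transferred beads are black (from Box A: 2 black of 6; then Box B has 16 total).
  0 black: C(2,0)C(4,3)/C(6,3) = 1/5; then P = C(6,2)/C(16,2) = 1/8
  1 black: C(2,1)C(4,2)/C(6,3) = 3/5; then P = C(7,2)/C(16,2) = 7/40
  2 black: C(2,2)C(4,1)/C(6,3) = 1/5; then P = C(8,2)/C(16,2) = 7/30
P(both black) = 53/300 ≈ 0.1767.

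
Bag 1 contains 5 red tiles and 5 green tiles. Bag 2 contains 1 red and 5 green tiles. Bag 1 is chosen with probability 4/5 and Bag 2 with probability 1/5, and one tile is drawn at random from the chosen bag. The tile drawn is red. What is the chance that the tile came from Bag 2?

1/13

P(red | Bag 1) = 1/2; P(red | Bag 2) = 1/6.
P(red) = 4/5·1/2 + 1/5·1/6 = 13/30.
By Bayes' rule, P(Bag 2 | red) = 1/30 / 13/30 = 1/13 ≈ 0.0769.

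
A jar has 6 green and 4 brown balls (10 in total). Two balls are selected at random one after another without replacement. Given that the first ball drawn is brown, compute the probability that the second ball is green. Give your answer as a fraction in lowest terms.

After removing 1 brown, the jar has 6 green out of 9 remaining.
P(second is green | given) = 6/9 = 2/3 ≈ 0.6667.

2/3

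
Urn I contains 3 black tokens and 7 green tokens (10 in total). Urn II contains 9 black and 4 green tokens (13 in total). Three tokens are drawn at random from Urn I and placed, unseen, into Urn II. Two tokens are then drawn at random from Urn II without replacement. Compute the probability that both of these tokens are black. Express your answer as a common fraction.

Condition on how many of the transferred tokens are black (from Urn I: 3 black of 10; then Urn II has 16 total).
  0 black: C(3,0)C(7,3)/C(10,3) = 7/24; then P = C(9,2)/C(16,2) = 3/10
  1 black: C(3,1)C(7,2)/C(10,3) = 21/40; then P = C(10,2)/C(16,2) = 3/8
  2 black: C(3,2)C(7,1)/C(10,3) = 7/40; then P = C(11,2)/C(16,2) = 11/24
  3 black: C(3,3)C(7,0)/C(10,3) = 1/120; then P = C(12,2)/C(16,2) = 11/20
P(both black) = 443/1200 ≈ 0.3692.

443/1200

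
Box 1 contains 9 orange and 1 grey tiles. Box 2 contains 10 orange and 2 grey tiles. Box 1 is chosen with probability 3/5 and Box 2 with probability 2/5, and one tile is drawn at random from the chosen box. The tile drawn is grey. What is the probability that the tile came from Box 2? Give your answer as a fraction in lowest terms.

P(grey | Box 1) = 1/10; P(grey | Box 2) = 1/6.
P(grey) = 3/5·1/10 + 2/5·1/6 = 19/150.
By Bayes' rule, P(Box 2 | grey) = 1/15 / 19/150 = 10/19 ≈ 0.5263.

10/19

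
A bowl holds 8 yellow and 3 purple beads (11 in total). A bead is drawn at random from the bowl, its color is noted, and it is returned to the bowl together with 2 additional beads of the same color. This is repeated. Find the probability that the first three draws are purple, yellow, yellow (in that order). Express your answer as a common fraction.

Track the composition after each reinforcement of +2.
P = (3/11) · (8/13) · (10/15) = 16/143 ≈ 0.1119.

16/143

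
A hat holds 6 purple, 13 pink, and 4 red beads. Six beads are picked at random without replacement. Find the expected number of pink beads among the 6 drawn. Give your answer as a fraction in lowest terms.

By linearity of expectation, E[X] = Σ P(draw i is pink); by symmetry each draw (even without replacement) has P(pink) = 13/23.
E[X] = 6 · 13/23 = 78/23 ≈ 3.3913.

78/23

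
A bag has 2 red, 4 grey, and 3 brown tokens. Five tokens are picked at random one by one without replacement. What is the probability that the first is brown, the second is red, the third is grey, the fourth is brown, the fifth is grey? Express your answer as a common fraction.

Multiply the conditional probability of each draw in order, without replacement, so each draw removes one from its color and from the total.
P = (3/9) · (2/8) · (4/7) · (2/6) · (3/5) = 1/105 ≈ 0.0095.

1/105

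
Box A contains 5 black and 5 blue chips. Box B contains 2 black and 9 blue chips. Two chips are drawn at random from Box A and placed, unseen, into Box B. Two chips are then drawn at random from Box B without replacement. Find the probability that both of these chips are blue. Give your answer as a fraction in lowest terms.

407/702

Condition on how many of the transferred chips are blue (from Box A: 5 blue of 10; then Box B has 13 total).
  0 blue: C(5,0)C(5,2)/C(10,2) = 2/9; then P = C(9,2)/C(13,2) = 6/13
  1 blue: C(5,1)C(5,1)/C(10,2) = 5/9; then P = C(10,2)/C(13,2) = 15/26
  2 blue: C(5,2)C(5,0)/C(10,2) = 2/9; then P = C(11,2)/C(13,2) = 55/78
P(both blue) = 407/702 ≈ 0.5798.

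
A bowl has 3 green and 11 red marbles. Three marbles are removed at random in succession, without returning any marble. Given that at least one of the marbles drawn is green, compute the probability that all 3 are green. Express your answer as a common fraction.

1/199

P(all 3 green) = C(3,3)/C(14,3) = 1/364; P(at least one green) = 1 − C(11,3)/C(14,3) = 199/364.
Since 'all 3 green' ⊆ 'at least one green', P(all 3 | at least one) = 1/364 / 199/364 = 1/199 ≈ 0.0050.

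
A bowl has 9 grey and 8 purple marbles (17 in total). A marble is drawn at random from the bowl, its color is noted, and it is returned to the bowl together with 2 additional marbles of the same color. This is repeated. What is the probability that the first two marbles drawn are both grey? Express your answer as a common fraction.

99/323

After a grey draw the bowl holds 11 grey out of 19.
P = (9/17)·(11/19) = 99/323 ≈ 0.3065.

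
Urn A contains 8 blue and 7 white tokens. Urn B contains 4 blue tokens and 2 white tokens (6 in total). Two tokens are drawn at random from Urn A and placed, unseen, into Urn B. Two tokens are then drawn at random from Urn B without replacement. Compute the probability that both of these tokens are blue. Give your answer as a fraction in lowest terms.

79/210

Condition on how many of the transferred tokens are blue (from Urn A: 8 blue of 15; then Urn B has 8 total).
  0 blue: C(8,0)C(7,2)/C(15,2) = 1/5; then P = C(4,2)/C(8,2) = 3/14
  1 blue: C(8,1)C(7,1)/C(15,2) = 8/15; then P = C(5,2)/C(8,2) = 5/14
  2 blue: C(8,2)C(7,0)/C(15,2) = 4/15; then P = C(6,2)/C(8,2) = 15/28
P(both blue) = 79/210 ≈ 0.3762.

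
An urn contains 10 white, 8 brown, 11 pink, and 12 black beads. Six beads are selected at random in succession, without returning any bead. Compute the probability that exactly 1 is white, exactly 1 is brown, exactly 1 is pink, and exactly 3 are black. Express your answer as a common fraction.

Unordered draws without replacement: count favorable combinations over C(41,6).
Favorable = C(10,1) · C(8,1) · C(11,1) · C(12,3) = 193600; total = C(41,6) = 4496388.
P = 193600/4496388 = 48400/1124097 ≈ 0.0431.

48400/1124097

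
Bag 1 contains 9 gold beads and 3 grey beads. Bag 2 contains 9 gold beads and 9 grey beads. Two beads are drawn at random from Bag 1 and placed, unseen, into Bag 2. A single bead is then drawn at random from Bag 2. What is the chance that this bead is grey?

Condition on how many of the transferred beads are grey (from Bag 1: 3 grey of 12; then Bag 2 has 20 total).
  0 grey: C(3,0)C(9,2)/C(12,2) = 6/11; then P = 9/20
  1 grey: C(3,1)C(9,1)/C(12,2) = 9/22; then P = 10/20
  2 grey: C(3,2)C(9,0)/C(12,2) = 1/22; then P = 11/20
P(grey from Bag 2) = 19/40 ≈ 0.4750.

19/40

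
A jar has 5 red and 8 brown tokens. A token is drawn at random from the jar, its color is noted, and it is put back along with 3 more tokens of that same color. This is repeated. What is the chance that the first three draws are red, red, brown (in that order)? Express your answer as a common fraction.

20/247

Track the composition after each reinforcement of +3.
P = (5/13) · (8/16) · (8/19) = 20/247 ≈ 0.0810.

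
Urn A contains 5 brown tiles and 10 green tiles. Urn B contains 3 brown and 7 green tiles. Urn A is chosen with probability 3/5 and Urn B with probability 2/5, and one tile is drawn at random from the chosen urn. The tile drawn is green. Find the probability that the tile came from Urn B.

P(green | Urn A) = 2/3; P(green | Urn B) = 7/10.
P(green) = 3/5·2/3 + 2/5·7/10 = 17/25.
By Bayes' rule, P(Urn B | green) = 7/25 / 17/25 = 7/17 ≈ 0.4118.

7/17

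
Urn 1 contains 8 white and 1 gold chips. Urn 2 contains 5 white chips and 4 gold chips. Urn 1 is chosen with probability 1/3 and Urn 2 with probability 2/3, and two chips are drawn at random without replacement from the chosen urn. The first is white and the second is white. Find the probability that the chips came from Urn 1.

P(E | Urn 1) = 7/9; P(E | Urn 2) = 5/18.
P(E) = 1/3·7/9 + 2/3·5/18 = 4/9.
By Bayes' rule, P(Urn 1 | E) = 7/27 / 4/9 = 7/12 ≈ 0.5833.

7/12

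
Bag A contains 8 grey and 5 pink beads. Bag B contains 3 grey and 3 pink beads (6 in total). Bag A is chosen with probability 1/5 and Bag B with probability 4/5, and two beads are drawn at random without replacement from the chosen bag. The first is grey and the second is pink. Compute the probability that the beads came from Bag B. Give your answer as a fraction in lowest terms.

P(E | Bag A) = 10/39; P(E | Bag B) = 3/10.
P(E) = 1/5·10/39 + 4/5·3/10 = 284/975.
By Bayes' rule, P(Bag B | E) = 6/25 / 284/975 = 117/142 ≈ 0.8239.

117/142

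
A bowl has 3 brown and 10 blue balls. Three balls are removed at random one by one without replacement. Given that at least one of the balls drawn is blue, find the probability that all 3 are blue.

8/19

P(all 3 blue) = C(10,3)/C(13,3) = 60/143; P(at least one blue) = 1 − C(3,3)/C(13,3) = 285/286.
Since 'all 3 blue' ⊆ 'at least one blue', P(all 3 | at least one) = 60/143 / 285/286 = 8/19 ≈ 0.4211.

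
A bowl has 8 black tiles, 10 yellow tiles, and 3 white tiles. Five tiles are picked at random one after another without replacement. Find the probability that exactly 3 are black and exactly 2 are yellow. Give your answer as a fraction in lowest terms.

40/323

Unordered draws without replacement: count favorable combinations over C(21,5).
Favorable = C(8,3) · C(10,2) · C(3,0) = 2520; total = C(21,5) = 20349.
P = 2520/20349 = 40/323 ≈ 0.1238.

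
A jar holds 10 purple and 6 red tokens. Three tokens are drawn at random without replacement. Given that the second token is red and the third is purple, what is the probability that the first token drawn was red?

P(first=red and the second token is red and the third is purple) = (6/16)·(5/15)·(10/14) = 5/56.
P(E) = Σ over first color = 9/56 + 5/56 = 1/4.
By Bayes, P(first=red | E) = 5/56 / 1/4 = 5/14 ≈ 0.3571.

5/14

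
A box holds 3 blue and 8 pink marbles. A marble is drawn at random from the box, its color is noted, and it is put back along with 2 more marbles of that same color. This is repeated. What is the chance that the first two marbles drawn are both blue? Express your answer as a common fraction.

15/143

After a blue draw the box holds 5 blue out of 13.
P = (3/11)·(5/13) = 15/143 ≈ 0.1049.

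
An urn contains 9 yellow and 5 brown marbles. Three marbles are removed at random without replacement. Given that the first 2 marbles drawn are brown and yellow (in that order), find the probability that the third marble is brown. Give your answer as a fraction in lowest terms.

After removing 1 yellow, 1 brown, the urn has 4 brown out of 12 remaining.
P(third is brown | given) = 4/12 = 1/3 ≈ 0.3333.

1/3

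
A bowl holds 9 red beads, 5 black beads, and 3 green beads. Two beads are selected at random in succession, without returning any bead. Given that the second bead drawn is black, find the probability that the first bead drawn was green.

3/16

P(first=green and the second bead drawn is black) = (3/17)·(5/16) = 15/272.
P(the second bead drawn is black) = Σ over first color = 45/272 + 5/68 + 15/272 = 5/17.
By Bayes, P(first=green | the second bead drawn is black) = 15/272 / 5/17 = 3/16 ≈ 0.1875.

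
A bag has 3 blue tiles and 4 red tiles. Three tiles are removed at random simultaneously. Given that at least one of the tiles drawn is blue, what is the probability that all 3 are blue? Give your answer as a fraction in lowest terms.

1/31

P(all 3 blue) = C(3,3)/C(7,3) = 1/35; P(at least one blue) = 1 − C(4,3)/C(7,3) = 31/35.
Since 'all 3 blue' ⊆ 'at least one blue', P(all 3 | at least one) = 1/35 / 31/35 = 1/31 ≈ 0.0323.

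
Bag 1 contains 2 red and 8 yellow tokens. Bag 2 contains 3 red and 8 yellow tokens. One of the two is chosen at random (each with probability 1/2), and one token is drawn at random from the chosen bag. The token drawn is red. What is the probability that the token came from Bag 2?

15/26

P(red | Bag 1) = 1/5; P(red | Bag 2) = 3/11.
P(red) = 1/2·1/5 + 1/2·3/11 = 13/55.
By Bayes' rule, P(Bag 2 | red) = 3/22 / 13/55 = 15/26 ≈ 0.5769.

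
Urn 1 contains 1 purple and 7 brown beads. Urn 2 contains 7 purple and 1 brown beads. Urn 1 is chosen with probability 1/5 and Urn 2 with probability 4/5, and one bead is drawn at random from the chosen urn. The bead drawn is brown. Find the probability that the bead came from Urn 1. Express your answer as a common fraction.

7/11

P(brown | Urn 1) = 7/8; P(brown | Urn 2) = 1/8.
P(brown) = 1/5·7/8 + 4/5·1/8 = 11/40.
By Bayes' rule, P(Urn 1 | brown) = 7/40 / 11/40 = 7/11 ≈ 0.6364.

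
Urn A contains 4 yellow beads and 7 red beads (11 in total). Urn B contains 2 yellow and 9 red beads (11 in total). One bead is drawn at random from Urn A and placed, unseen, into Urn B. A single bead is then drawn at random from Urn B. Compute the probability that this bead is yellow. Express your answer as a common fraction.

Condition on how many of the transferred beads are yellow (from Urn A: 4 yellow of 11; then Urn B has 12 total).
  0 yellow: C(4,0)C(7,1)/C(11,1) = 7/11; then P = 2/12
  1 yellow: C(4,1)C(7,0)/C(11,1) = 4/11; then P = 3/12
P(yellow from Urn B) = 13/66 ≈ 0.1970.

13/66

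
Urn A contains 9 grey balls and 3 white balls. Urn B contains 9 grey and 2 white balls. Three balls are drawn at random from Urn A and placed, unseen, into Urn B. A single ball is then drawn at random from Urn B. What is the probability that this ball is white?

Condition on how many of the transferred balls are white (from Urn A: 3 white of 12; then Urn B has 14 total).
  0 white: C(3,0)C(9,3)/C(12,3) = 21/55; then P = 2/14
  1 white: C(3,1)C(9,2)/C(12,3) = 27/55; then P = 3/14
  2 white: C(3,2)C(9,1)/C(12,3) = 27/220; then P = 4/14
  3 white: C(3,3)C(9,0)/C(12,3) = 1/220; then P = 5/14
P(white from Urn B) = 11/56 ≈ 0.1964.

11/56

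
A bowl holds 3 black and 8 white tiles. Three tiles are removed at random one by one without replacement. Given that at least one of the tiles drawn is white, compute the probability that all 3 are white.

P(all 3 white) = C(8,3)/C(11,3) = 56/165; P(at least one white) = 1 − C(3,3)/C(11,3) = 164/165.
Since 'all 3 white' ⊆ 'at least one white', P(all 3 | at least one) = 56/165 / 164/165 = 14/41 ≈ 0.3415.

14/41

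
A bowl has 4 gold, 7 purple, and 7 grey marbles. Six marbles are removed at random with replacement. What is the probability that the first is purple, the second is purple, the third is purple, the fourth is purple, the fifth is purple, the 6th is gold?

16807/8503056

Multiply the conditional probability of each draw in order, with replacement (the composition resets each draw).
P = (7/18) · (7/18) · (7/18) · (7/18) · (7/18) · (4/18) = 16807/8503056 ≈ 0.0020.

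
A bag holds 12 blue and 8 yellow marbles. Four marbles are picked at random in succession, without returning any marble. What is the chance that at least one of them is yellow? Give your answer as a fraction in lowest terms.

290/323

Use the complement: P(at least one yellow) = 1 − P(no yellow).
P(none) = C(12,4)/C(20,4) = 495/4845.
So P = 1 − 495/4845 = 290/323 ≈ 0.8978.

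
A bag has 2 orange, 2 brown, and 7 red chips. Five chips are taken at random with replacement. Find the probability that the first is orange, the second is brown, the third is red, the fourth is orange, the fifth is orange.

Multiply the conditional probability of each draw in order, with replacement (the composition resets each draw).
P = (2/11) · (2/11) · (7/11) · (2/11) · (2/11) = 112/161051 ≈ 0.0007.

112/161051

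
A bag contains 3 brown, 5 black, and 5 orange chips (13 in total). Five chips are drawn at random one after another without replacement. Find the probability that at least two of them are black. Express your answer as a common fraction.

Sum the hypergeometric tail for j = 2,…,5 black chips.
Favorable = C(5,2)·C(8,3) + C(5,3)·C(8,2) + C(5,4)·C(8,1) + C(5,5)·C(8,0) = 881; total = C(13,5) = 1287.
P = 881/1287 = 881/1287 ≈ 0.6845.

881/1287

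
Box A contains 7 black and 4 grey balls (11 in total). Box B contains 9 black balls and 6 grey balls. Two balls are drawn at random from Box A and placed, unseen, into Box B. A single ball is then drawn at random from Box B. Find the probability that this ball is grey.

74/187

Condition on how many of the transferred balls are grey (from Box A: 4 grey of 11; then Box B has 17 total).
  0 grey: C(4,0)C(7,2)/C(11,2) = 21/55; then P = 6/17
  1 grey: C(4,1)C(7,1)/C(11,2) = 28/55; then P = 7/17
  2 grey: C(4,2)C(7,0)/C(11,2) = 6/55; then P = 8/17
P(grey from Box B) = 74/187 ≈ 0.3957.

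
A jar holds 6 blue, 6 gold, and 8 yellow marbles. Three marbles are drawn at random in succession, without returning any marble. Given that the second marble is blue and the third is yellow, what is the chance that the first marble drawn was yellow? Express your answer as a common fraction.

P(first=yellow and the second marble is blue and the third is yellow) = (8/20)·(6/19)·(7/18) = 14/285.
P(E) = Σ over first color = 2/57 + 4/95 + 14/285 = 12/95.
By Bayes, P(first=yellow | E) = 14/285 / 12/95 = 7/18 ≈ 0.3889.

7/18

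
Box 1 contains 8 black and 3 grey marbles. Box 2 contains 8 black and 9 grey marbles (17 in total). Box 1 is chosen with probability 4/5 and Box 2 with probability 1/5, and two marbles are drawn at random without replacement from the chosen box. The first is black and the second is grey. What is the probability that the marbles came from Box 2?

P(E | Box 1) = 12/55; P(E | Box 2) = 9/34.
P(E) = 4/5·12/55 + 1/5·9/34 = 2127/9350.
By Bayes' rule, P(Box 2 | E) = 9/170 / 2127/9350 = 165/709 ≈ 0.2327.

165/709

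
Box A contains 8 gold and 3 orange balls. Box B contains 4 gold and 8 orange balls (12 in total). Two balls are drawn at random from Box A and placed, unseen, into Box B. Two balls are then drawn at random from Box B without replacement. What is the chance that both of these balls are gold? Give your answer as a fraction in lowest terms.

Condition on how many of the transferred balls are gold (from Box A: 8 gold of 11; then Box B has 14 total).
  0 gold: C(8,0)C(3,2)/C(11,2) = 3/55; then P = C(4,2)/C(14,2) = 6/91
  1 gold: C(8,1)C(3,1)/C(11,2) = 24/55; then P = C(5,2)/C(14,2) = 10/91
  2 gold: C(8,2)C(3,0)/C(11,2) = 28/55; then P = C(6,2)/C(14,2) = 15/91
P(both gold) = 678/5005 ≈ 0.1355.

678/5005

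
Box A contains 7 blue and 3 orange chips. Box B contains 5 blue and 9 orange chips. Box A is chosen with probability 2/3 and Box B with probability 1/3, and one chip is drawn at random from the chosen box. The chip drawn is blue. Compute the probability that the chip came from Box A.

98/123

P(blue | Box A) = 7/10; P(blue | Box B) = 5/14.
P(blue) = 2/3·7/10 + 1/3·5/14 = 41/70.
By Bayes' rule, P(Box A | blue) = 7/15 / 41/70 = 98/123 ≈ 0.7967.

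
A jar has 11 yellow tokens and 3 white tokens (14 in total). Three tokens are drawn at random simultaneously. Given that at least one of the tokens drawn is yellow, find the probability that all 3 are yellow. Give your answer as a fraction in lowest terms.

5/11

P(all 3 yellow) = C(11,3)/C(14,3) = 165/364; P(at least one yellow) = 1 − C(3,3)/C(14,3) = 363/364.
Since 'all 3 yellow' ⊆ 'at least one yellow', P(all 3 | at least one) = 165/364 / 363/364 = 5/11 ≈ 0.4545.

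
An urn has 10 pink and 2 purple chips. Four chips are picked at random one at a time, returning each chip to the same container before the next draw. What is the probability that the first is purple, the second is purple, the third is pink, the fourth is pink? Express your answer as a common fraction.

25/1296

Multiply the conditional probability of each draw in order, with replacement (the composition resets each draw).
P = (2/12) · (2/12) · (10/12) · (10/12) = 25/1296 ≈ 0.0193.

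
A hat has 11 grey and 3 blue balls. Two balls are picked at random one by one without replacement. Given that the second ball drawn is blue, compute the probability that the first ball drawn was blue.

2/13

P(first=blue and the second ball drawn is blue) = (3/14)·(2/13) = 3/91.
P(the second ball drawn is blue) = Σ over first color = 33/182 + 3/91 = 3/14.
By Bayes, P(first=blue | the second ball drawn is blue) = 3/91 / 3/14 = 2/13 ≈ 0.1538.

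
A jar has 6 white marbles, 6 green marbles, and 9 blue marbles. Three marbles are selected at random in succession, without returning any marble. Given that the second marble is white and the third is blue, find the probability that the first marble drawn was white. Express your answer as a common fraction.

5/19

P(first=white and the second marble is white and the third is blue) = (6/21)·(5/20)·(9/19) = 9/266.
P(E) = Σ over first color = 9/266 + 27/665 + 36/665 = 9/70.
By Bayes, P(first=white | E) = 9/266 / 9/70 = 5/19 ≈ 0.2632.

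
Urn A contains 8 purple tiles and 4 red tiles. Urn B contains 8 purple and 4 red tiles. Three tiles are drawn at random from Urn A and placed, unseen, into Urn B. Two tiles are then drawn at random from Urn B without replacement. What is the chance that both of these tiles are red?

113/1155

Condition on how many of the transferred tiles are red (from Urn A: 4 red of 12; then Urn B has 15 total).
  0 red: C(4,0)C(8,3)/C(12,3) = 14/55; then P = C(4,2)/C(15,2) = 2/35
  1 red: C(4,1)C(8,2)/C(12,3) = 28/55; then P = C(5,2)/C(15,2) = 2/21
  2 red: C(4,2)C(8,1)/C(12,3) = 12/55; then P = C(6,2)/C(15,2) = 1/7
  3 red: C(4,3)C(8,0)/C(12,3) = 1/55; then P = C(7,2)/C(15,2) = 1/5
P(both red) = 113/1155 ≈ 0.0978.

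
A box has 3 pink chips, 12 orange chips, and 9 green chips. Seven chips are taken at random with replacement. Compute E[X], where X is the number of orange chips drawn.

By linearity of expectation, E[X] = Σ P(draw i is orange); each independent draw has P(orange) = 12/24.
E[X] = 7 · 12/24 = 7/2 ≈ 3.5000.

7/2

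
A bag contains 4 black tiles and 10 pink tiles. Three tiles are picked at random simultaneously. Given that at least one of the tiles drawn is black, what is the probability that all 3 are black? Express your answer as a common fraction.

P(all 3 black) = C(4,3)/C(14,3) = 1/91; P(at least one black) = 1 − C(10,3)/C(14,3) = 61/91.
Since 'all 3 black' ⊆ 'at least one black', P(all 3 | at least one) = 1/91 / 61/91 = 1/61 ≈ 0.0164.

1/61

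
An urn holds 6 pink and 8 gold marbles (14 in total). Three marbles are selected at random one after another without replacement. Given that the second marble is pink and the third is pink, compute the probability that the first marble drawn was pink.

P(first=pink and the second marble is pink and the third is pink) = (6/14)·(5/13)·(4/12) = 5/91.
P(E) = Σ over first color = 5/91 + 10/91 = 15/91.
By Bayes, P(first=pink | E) = 5/91 / 15/91 = 1/3 ≈ 0.3333.

1/3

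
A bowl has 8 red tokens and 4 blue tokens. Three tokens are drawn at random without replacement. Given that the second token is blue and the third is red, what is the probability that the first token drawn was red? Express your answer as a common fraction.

7/10

P(first=red and the second token is blue and the third is red) = (8/12)·(4/11)·(7/10) = 28/165.
P(E) = Σ over first color = 28/165 + 4/55 = 8/33.
By Bayes, P(first=red | E) = 28/165 / 8/33 = 7/10 ≈ 0.7000.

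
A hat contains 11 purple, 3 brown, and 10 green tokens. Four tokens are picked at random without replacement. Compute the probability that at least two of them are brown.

31/506

Sum the hypergeometric tail for j = 2,…,3 brown tokens.
Favorable = C(3,2)·C(21,2) + C(3,3)·C(21,1) = 651; total = C(24,4) = 10626.
P = 651/10626 = 31/506 ≈ 0.0613.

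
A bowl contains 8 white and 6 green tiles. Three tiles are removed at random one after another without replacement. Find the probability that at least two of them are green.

Sum the hypergeometric tail for j = 2,…,3 green tiles.
Favorable = C(6,2)·C(8,1) + C(6,3)·C(8,0) = 140; total = C(14,3) = 364.
P = 140/364 = 5/13 ≈ 0.3846.

5/13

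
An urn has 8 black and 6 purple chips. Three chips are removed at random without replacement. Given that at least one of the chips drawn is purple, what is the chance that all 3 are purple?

P(all 3 purple) = C(6,3)/C(14,3) = 5/91; P(at least one purple) = 1 − C(8,3)/C(14,3) = 11/13.
Since 'all 3 purple' ⊆ 'at least one purple', P(all 3 | at least one) = 5/91 / 11/13 = 5/77 ≈ 0.0649.

5/77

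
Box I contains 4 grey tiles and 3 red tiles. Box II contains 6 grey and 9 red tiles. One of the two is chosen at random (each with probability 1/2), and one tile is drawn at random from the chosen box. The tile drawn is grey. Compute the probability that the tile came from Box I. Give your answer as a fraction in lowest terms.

P(grey | Box I) = 4/7; P(grey | Box II) = 2/5.
P(grey) = 1/2·4/7 + 1/2·2/5 = 17/35.
By Bayes' rule, P(Box I | grey) = 2/7 / 17/35 = 10/17 ≈ 0.5882.

10/17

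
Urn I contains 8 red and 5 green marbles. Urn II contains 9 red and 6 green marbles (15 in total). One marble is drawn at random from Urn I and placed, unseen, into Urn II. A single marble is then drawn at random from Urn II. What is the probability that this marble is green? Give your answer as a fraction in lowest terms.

Condition on how many of the transferred marbles are green (from Urn I: 5 green of 13; then Urn II has 16 total).
  0 green: C(5,0)C(8,1)/C(13,1) = 8/13; then P = 6/16
  1 green: C(5,1)C(8,0)/C(13,1) = 5/13; then P = 7/16
P(green from Urn II) = 83/208 ≈ 0.3990.

83/208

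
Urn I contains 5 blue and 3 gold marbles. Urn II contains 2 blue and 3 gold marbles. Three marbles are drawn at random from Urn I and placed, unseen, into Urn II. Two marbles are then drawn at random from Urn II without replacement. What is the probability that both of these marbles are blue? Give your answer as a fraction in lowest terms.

Condition on how many of the transferred marbles are blue (from Urn I: 5 blue of 8; then Urn II has 8 total).
  0 blue: C(5,0)C(3,3)/C(8,3) = 1/56; then P = C(2,2)/C(8,2) = 1/28
  1 blue: C(5,1)C(3,2)/C(8,3) = 15/56; then P = C(3,2)/C(8,2) = 3/28
  2 blue: C(5,2)C(3,1)/C(8,3) = 15/28; then P = C(4,2)/C(8,2) = 3/14
  3 blue: C(5,3)C(3,0)/C(8,3) = 5/28; then P = C(5,2)/C(8,2) = 5/14
P(both blue) = 163/784 ≈ 0.2079.

163/784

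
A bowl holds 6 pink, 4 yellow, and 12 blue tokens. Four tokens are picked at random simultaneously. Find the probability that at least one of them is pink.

Use the complement: P(at least one pink) = 1 − P(no pink).
P(none) = C(16,4)/C(22,4) = 1820/7315.
So P = 1 − 1820/7315 = 157/209 ≈ 0.7512.

157/209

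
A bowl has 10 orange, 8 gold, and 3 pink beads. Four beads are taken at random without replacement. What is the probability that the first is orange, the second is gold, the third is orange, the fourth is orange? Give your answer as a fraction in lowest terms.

Multiply the conditional probability of each draw in order, without replacement, so each draw removes one from its color and from the total.
P = (10/21) · (8/20) · (9/19) · (8/18) = 16/399 ≈ 0.0401.

16/399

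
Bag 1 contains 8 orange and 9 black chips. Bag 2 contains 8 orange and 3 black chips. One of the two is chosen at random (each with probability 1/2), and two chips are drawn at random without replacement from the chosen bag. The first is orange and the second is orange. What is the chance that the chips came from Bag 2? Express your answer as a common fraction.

P(E | Bag 1) = 7/34; P(E | Bag 2) = 28/55.
P(E) = 1/2·7/34 + 1/2·28/55 = 1337/3740.
By Bayes' rule, P(Bag 2 | E) = 14/55 / 1337/3740 = 136/191 ≈ 0.7120.

136/191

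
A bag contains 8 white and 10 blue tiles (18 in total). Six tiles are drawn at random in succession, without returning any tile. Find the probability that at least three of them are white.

249/442

Sum the hypergeometric tail for j = 3,…,6 white tiles.
Favorable = C(8,3)·C(10,3) + C(8,4)·C(10,2) + C(8,5)·C(10,1) + C(8,6)·C(10,0) = 10458; total = C(18,6) = 18564.
P = 10458/18564 = 249/442 ≈ 0.5633.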